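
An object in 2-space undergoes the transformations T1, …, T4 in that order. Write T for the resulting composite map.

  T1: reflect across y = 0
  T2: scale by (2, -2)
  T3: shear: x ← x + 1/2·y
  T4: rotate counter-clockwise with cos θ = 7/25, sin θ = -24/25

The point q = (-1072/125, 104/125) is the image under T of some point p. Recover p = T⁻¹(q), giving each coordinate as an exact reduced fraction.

p = (2/5, -4)

T1 = [1 0 0; 0 -1 0; 0 0 1]
T2·T1 = [2 0 0; 0 2 0; 0 0 1]
T3·…·T1 = [2 1 0; 0 2 0; 0 0 1]
T4·…·T1 = [14/25 11/5 0; -48/25 -2/5 0; 0 0 1]
det M = 4; M⁻¹ = [-1/10 -11/20 0; 12/25 7/50 0; 0 0 1]
M⁻¹ · (-1072/125, 104/125)ᵀ = (2/5, -4)ᵀ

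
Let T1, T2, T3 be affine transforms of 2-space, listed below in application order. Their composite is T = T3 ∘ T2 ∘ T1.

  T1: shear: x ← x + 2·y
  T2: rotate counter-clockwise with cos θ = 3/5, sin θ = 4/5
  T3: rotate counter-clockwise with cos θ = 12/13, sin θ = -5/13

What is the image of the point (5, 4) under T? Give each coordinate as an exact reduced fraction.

T1 shear: x ← x + 2·y: (5, 4) → (13, 4)
T2 rotate counter-clockwise with cos θ = 3/5, sin θ = 4/5: (13, 4) → (23/5, 64/5)
T3 rotate counter-clockwise with cos θ = 12/13, sin θ = -5/13: (23/5, 64/5) → (596/65, 653/65)

T(p) = (596/65, 653/65)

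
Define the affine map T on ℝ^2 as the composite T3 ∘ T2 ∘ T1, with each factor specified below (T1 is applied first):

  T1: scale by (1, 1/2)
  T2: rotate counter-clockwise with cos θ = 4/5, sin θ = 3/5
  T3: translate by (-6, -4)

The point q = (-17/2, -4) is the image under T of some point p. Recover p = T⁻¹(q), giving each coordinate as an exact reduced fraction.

T1 = [1 0 0; 0 1/2 0; 0 0 1]
T2·T1 = [4/5 -3/10 0; 3/5 2/5 0; 0 0 1]
T3·…·T1 = [4/5 -3/10 -6; 3/5 2/5 -4; 0 0 1]
det M = 1/2; M⁻¹ = [4/5 3/5 36/5; -6/5 8/5 -4/5; 0 0 1]
M⁻¹ · (-17/2, -4)ᵀ = (-2, 3)ᵀ

p = (-2, 3)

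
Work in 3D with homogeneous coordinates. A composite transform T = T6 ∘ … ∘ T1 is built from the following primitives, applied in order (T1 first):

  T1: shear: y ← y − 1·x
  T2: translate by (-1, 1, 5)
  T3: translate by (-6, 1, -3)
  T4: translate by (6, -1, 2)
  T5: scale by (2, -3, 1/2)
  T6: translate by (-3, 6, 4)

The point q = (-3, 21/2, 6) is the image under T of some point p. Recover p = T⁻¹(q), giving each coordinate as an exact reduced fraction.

T1 = [1 0 0 0; -1 1 0 0; 0 0 1 0; 0 0 0 1]
T2·T1 = [1 0 0 -1; -1 1 0 1; 0 0 1 5; 0 0 0 1]
T3·…·T1 = [1 0 0 -7; -1 1 0 2; 0 0 1 2; 0 0 0 1]
T4·…·T1 = [1 0 0 -1; -1 1 0 1; 0 0 1 4; 0 0 0 1]
T5·…·T1 = [2 0 0 -2; 3 -3 0 -3; 0 0 1/2 2; 0 0 0 1]
T6·…·T1 = [2 0 0 -5; 3 -3 0 3; 0 0 1/2 6; 0 0 0 1]
det M = -3; M⁻¹ = [1/2 0 0 5/2; 1/2 -1/3 0 7/2; 0 0 2 -12; 0 0 0 1]
M⁻¹ · (-3, 21/2, 6)ᵀ = (1, -3/2, 0)ᵀ

p = (1, -3/2, 0)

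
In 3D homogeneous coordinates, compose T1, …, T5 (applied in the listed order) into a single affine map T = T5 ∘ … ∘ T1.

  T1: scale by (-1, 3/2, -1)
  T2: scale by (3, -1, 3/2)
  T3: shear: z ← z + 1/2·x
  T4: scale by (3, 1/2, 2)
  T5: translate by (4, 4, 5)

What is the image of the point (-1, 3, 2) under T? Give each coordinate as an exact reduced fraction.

T(p) = (13, 7/4, 2)

T1 scale by (-1, 3/2, -1): (-1, 3, 2) → (1, 9/2, -2)
T2 scale by (3, -1, 3/2): (1, 9/2, -2) → (3, -9/2, -3)
T3 shear: z ← z + 1/2·x: (3, -9/2, -3) → (3, -9/2, -3/2)
T4 scale by (3, 1/2, 2): (3, -9/2, -3/2) → (9, -9/4, -3)
T5 translate by (4, 4, 5): (9, -9/4, -3) → (13, 7/4, 2)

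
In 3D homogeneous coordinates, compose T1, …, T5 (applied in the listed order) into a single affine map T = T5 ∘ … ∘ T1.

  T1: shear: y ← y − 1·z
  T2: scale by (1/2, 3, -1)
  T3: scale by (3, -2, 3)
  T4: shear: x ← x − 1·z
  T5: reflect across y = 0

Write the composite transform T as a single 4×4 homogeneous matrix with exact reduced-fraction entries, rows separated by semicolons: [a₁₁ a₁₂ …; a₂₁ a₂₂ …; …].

T1 = [1 0 0 0; 0 1 -1 0; 0 0 1 0; 0 0 0 1]
T2·T1 = [1/2 0 0 0; 0 3 -3 0; 0 0 -1 0; 0 0 0 1]
T3·…·T1 = [3/2 0 0 0; 0 -6 6 0; 0 0 -3 0; 0 0 0 1]
T4·…·T1 = [3/2 0 3 0; 0 -6 6 0; 0 0 -3 0; 0 0 0 1]
T5·…·T1 = [3/2 0 3 0; 0 6 -6 0; 0 0 -3 0; 0 0 0 1]

T = [3/2 0 3 0; 0 6 -6 0; 0 0 -3 0; 0 0 0 1]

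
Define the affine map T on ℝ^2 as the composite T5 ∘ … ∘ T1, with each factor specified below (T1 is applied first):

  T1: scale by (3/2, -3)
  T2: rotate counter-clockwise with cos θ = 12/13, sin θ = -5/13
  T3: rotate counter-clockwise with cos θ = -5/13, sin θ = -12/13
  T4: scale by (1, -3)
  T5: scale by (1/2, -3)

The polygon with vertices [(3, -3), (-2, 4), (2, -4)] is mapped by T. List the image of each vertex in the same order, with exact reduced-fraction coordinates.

T1 scale by (3/2, -3): (3, -3) → (9/2, 9); (-2, 4) → (-3, -12); (2, -4) → (3, 12)
T2 rotate counter-clockwise with cos θ = 12/13, sin θ = -5/13: (9/2, 9) → (99/13, 171/26); (-3, -12) → (-96/13, -129/13); (3, 12) → (96/13, 129/13)
T3 rotate counter-clockwise with cos θ = -5/13, sin θ = -12/13: (99/13, 171/26) → (531/169, -3231/338); (-96/13, -129/13) → (-1068/169, 1797/169); (96/13, 129/13) → (1068/169, -1797/169)
T4 scale by (1, -3): (531/169, -3231/338) → (531/169, 9693/338); (-1068/169, 1797/169) → (-1068/169, -5391/169); (1068/169, -1797/169) → (1068/169, 5391/169)
T5 scale by (1/2, -3): (531/169, 9693/338) → (531/338, -29079/338); (-1068/169, -5391/169) → (-534/169, 16173/169); (1068/169, 5391/169) → (534/169, -16173/169)

image vertices: (531/338, -29079/338), (-534/169, 16173/169), (534/169, -16173/169)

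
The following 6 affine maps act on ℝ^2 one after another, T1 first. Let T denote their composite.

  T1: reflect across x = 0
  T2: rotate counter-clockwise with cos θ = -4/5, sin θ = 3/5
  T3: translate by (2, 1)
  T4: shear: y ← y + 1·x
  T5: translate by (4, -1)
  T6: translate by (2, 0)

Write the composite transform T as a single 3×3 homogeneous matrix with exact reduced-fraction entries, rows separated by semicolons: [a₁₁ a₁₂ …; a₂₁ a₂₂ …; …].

T1 = [-1 0 0; 0 1 0; 0 0 1]
T2·T1 = [4/5 -3/5 0; -3/5 -4/5 0; 0 0 1]
T3·…·T1 = [4/5 -3/5 2; -3/5 -4/5 1; 0 0 1]
T4·…·T1 = [4/5 -3/5 2; 1/5 -7/5 3; 0 0 1]
T5·…·T1 = [4/5 -3/5 6; 1/5 -7/5 2; 0 0 1]
T6·…·T1 = [4/5 -3/5 8; 1/5 -7/5 2; 0 0 1]

T = [4/5 -3/5 8; 1/5 -7/5 2; 0 0 1]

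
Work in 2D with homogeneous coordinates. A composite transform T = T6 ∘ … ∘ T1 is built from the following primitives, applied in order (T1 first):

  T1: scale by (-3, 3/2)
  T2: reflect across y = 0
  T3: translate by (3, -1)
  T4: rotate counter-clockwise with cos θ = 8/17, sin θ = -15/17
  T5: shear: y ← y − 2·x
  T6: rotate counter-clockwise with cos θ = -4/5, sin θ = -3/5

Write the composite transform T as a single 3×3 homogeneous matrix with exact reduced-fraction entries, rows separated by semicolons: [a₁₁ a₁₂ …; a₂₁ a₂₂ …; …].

T1 = [-3 0 0; 0 3/2 0; 0 0 1]
T2·T1 = [-3 0 0; 0 -3/2 0; 0 0 1]
T3·…·T1 = [-3 0 3; 0 -3/2 -1; 0 0 1]
T4·…·T1 = [-24/17 -45/34 9/17; 45/17 -12/17 -53/17; 0 0 1]
T5·…·T1 = [-24/17 -45/34 9/17; 93/17 33/17 -71/17; 0 0 1]
T6·…·T1 = [75/17 189/85 -249/85; -60/17 -129/170 257/85; 0 0 1]

T = [75/17 189/85 -249/85; -60/17 -129/170 257/85; 0 0 1]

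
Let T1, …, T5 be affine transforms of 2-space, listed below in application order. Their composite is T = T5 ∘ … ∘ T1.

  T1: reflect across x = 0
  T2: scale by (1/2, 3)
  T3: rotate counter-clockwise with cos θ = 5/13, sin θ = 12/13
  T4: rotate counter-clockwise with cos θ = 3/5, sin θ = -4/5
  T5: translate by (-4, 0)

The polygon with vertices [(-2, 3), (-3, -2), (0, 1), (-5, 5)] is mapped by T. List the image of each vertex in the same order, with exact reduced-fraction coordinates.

T1 reflect across x = 0: (-2, 3) → (2, 3); (-3, -2) → (3, -2); (0, 1) → (0, 1); (-5, 5) → (5, 5)
T2 scale by (1/2, 3): (2, 3) → (1, 9); (3, -2) → (3/2, -6); (0, 1) → (0, 3); (5, 5) → (5/2, 15)
T3 rotate counter-clockwise with cos θ = 5/13, sin θ = 12/13: (1, 9) → (-103/13, 57/13); (3/2, -6) → (159/26, -12/13); (0, 3) → (-36/13, 15/13); (5/2, 15) → (-335/26, 105/13)
T4 rotate counter-clockwise with cos θ = 3/5, sin θ = -4/5: (-103/13, 57/13) → (-81/65, 583/65); (159/26, -12/13) → (381/130, -354/65); (-36/13, 15/13) → (-48/65, 189/65); (-335/26, 105/13) → (-33/26, 197/13)
T5 translate by (-4, 0): (-81/65, 583/65) → (-341/65, 583/65); (381/130, -354/65) → (-139/130, -354/65); (-48/65, 189/65) → (-308/65, 189/65); (-33/26, 197/13) → (-137/26, 197/13)

image vertices: (-341/65, 583/65), (-139/130, -354/65), (-308/65, 189/65), (-137/26, 197/13)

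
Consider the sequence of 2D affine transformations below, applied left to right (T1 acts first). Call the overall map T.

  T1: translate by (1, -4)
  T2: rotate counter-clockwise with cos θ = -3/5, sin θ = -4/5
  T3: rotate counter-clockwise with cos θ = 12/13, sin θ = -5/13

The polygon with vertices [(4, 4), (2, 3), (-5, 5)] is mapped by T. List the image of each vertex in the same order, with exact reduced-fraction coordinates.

image vertices: (-56/13, -33/13), (-201/65, -43/65), (257/65, 76/65)

T1 translate by (1, -4): (4, 4) → (5, 0); (2, 3) → (3, -1); (-5, 5) → (-4, 1)
T2 rotate counter-clockwise with cos θ = -3/5, sin θ = -4/5: (5, 0) → (-3, -4); (3, -1) → (-13/5, -9/5); (-4, 1) → (16/5, 13/5)
T3 rotate counter-clockwise with cos θ = 12/13, sin θ = -5/13: (-3, -4) → (-56/13, -33/13); (-13/5, -9/5) → (-201/65, -43/65); (16/5, 13/5) → (257/65, 76/65)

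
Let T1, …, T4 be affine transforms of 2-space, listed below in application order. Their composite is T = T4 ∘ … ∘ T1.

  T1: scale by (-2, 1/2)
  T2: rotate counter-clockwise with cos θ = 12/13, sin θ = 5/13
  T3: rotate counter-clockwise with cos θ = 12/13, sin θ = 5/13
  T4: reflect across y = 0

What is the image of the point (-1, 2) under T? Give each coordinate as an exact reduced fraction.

T(p) = (118/169, -359/169)

T1 scale by (-2, 1/2): (-1, 2) → (2, 1)
T2 rotate counter-clockwise with cos θ = 12/13, sin θ = 5/13: (2, 1) → (19/13, 22/13)
T3 rotate counter-clockwise with cos θ = 12/13, sin θ = 5/13: (19/13, 22/13) → (118/169, 359/169)
T4 reflect across y = 0: (118/169, 359/169) → (118/169, -359/169)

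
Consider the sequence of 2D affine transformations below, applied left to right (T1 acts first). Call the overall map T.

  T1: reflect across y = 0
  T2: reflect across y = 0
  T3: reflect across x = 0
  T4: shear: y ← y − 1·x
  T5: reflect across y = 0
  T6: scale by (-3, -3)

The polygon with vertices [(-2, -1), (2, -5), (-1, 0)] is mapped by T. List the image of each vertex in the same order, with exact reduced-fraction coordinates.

T1 reflect across y = 0: (-2, -1) → (-2, 1); (2, -5) → (2, 5); (-1, 0) → (-1, 0)
T2 reflect across y = 0: (-2, 1) → (-2, -1); (2, 5) → (2, -5); (-1, 0) → (-1, 0)
T3 reflect across x = 0: (-2, -1) → (2, -1); (2, -5) → (-2, -5); (-1, 0) → (1, 0)
T4 shear: y ← y − 1·x: (2, -1) → (2, -3); (-2, -5) → (-2, -3); (1, 0) → (1, -1)
T5 reflect across y = 0: (2, -3) → (2, 3); (-2, -3) → (-2, 3); (1, -1) → (1, 1)
T6 scale by (-3, -3): (2, 3) → (-6, -9); (-2, 3) → (6, -9); (1, 1) → (-3, -3)

image vertices: (-6, -9), (6, -9), (-3, -3)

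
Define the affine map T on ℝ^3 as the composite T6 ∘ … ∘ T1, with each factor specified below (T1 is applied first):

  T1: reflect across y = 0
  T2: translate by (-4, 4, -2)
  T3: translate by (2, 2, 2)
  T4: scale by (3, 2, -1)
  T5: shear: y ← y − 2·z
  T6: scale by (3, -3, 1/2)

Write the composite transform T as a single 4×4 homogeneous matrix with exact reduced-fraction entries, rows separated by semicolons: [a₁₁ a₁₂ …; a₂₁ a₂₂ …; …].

T = [9 0 0 -18; 0 6 -6 -36; 0 0 -1/2 0; 0 0 0 1]

T1 = [1 0 0 0; 0 -1 0 0; 0 0 1 0; 0 0 0 1]
T2·T1 = [1 0 0 -4; 0 -1 0 4; 0 0 1 -2; 0 0 0 1]
T3·…·T1 = [1 0 0 -2; 0 -1 0 6; 0 0 1 0; 0 0 0 1]
T4·…·T1 = [3 0 0 -6; 0 -2 0 12; 0 0 -1 0; 0 0 0 1]
T5·…·T1 = [3 0 0 -6; 0 -2 2 12; 0 0 -1 0; 0 0 0 1]
T6·…·T1 = [9 0 0 -18; 0 6 -6 -36; 0 0 -1/2 0; 0 0 0 1]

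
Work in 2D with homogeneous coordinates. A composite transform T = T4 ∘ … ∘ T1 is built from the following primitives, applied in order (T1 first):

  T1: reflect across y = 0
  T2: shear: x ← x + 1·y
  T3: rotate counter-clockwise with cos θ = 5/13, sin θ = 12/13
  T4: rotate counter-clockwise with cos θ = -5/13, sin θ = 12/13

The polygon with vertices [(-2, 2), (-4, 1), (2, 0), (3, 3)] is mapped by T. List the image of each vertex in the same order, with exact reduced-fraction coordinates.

image vertices: (4, 2), (5, 1), (-2, 0), (0, 3)

T1 reflect across y = 0: (-2, 2) → (-2, -2); (-4, 1) → (-4, -1); (2, 0) → (2, 0); (3, 3) → (3, -3)
T2 shear: x ← x + 1·y: (-2, -2) → (-4, -2); (-4, -1) → (-5, -1); (2, 0) → (2, 0); (3, -3) → (0, -3)
T3 rotate counter-clockwise with cos θ = 5/13, sin θ = 12/13: (-4, -2) → (4/13, -58/13); (-5, -1) → (-1, -5); (2, 0) → (10/13, 24/13); (0, -3) → (36/13, -15/13)
T4 rotate counter-clockwise with cos θ = -5/13, sin θ = 12/13: (4/13, -58/13) → (4, 2); (-1, -5) → (5, 1); (10/13, 24/13) → (-2, 0); (36/13, -15/13) → (0, 3)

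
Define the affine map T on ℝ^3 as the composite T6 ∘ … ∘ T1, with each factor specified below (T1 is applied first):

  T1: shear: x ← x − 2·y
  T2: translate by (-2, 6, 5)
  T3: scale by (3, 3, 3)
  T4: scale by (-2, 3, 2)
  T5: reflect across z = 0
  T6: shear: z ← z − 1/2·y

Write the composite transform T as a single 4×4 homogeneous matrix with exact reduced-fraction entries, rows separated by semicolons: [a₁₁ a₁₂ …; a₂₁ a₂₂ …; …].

T = [-6 12 0 12; 0 9 0 54; 0 -9/2 -6 -57; 0 0 0 1]

T1 = [1 -2 0 0; 0 1 0 0; 0 0 1 0; 0 0 0 1]
T2·T1 = [1 -2 0 -2; 0 1 0 6; 0 0 1 5; 0 0 0 1]
T3·…·T1 = [3 -6 0 -6; 0 3 0 18; 0 0 3 15; 0 0 0 1]
T4·…·T1 = [-6 12 0 12; 0 9 0 54; 0 0 6 30; 0 0 0 1]
T5·…·T1 = [-6 12 0 12; 0 9 0 54; 0 0 -6 -30; 0 0 0 1]
T6·…·T1 = [-6 12 0 12; 0 9 0 54; 0 -9/2 -6 -57; 0 0 0 1]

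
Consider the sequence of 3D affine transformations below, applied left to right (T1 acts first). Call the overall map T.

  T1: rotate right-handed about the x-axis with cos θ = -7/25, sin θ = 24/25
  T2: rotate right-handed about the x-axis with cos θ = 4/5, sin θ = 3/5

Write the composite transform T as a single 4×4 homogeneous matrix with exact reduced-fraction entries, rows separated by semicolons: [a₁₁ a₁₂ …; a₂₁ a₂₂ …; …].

T = [1 0 0 0; 0 -4/5 -3/5 0; 0 3/5 -4/5 0; 0 0 0 1]

T1 = [1 0 0 0; 0 -7/25 -24/25 0; 0 24/25 -7/25 0; 0 0 0 1]
T2·T1 = [1 0 0 0; 0 -4/5 -3/5 0; 0 3/5 -4/5 0; 0 0 0 1]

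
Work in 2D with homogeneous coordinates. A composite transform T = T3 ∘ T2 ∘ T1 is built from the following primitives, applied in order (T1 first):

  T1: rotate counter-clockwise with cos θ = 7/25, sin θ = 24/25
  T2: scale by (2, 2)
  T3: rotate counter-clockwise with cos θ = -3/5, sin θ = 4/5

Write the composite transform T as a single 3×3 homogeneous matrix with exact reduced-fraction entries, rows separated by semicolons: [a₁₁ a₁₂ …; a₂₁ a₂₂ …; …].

T1 = [7/25 -24/25 0; 24/25 7/25 0; 0 0 1]
T2·T1 = [14/25 -48/25 0; 48/25 14/25 0; 0 0 1]
T3·…·T1 = [-234/125 88/125 0; -88/125 -234/125 0; 0 0 1]

T = [-234/125 88/125 0; -88/125 -234/125 0; 0 0 1]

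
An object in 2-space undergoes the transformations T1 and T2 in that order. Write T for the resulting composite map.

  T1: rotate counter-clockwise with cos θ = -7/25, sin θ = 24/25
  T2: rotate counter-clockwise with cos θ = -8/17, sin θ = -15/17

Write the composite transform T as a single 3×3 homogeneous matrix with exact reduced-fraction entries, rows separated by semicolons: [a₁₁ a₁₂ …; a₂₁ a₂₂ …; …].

T1 = [-7/25 -24/25 0; 24/25 -7/25 0; 0 0 1]
T2·T1 = [416/425 87/425 0; -87/425 416/425 0; 0 0 1]

T = [416/425 87/425 0; -87/425 416/425 0; 0 0 1]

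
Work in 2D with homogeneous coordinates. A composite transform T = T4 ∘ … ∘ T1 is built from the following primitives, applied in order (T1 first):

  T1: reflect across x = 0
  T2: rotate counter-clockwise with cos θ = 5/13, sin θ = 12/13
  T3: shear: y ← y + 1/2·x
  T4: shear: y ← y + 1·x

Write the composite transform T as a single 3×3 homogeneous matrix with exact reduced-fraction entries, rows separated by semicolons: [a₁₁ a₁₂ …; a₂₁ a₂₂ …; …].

T1 = [-1 0 0; 0 1 0; 0 0 1]
T2·T1 = [-5/13 -12/13 0; -12/13 5/13 0; 0 0 1]
T3·…·T1 = [-5/13 -12/13 0; -29/26 -1/13 0; 0 0 1]
T4·…·T1 = [-5/13 -12/13 0; -3/2 -1 0; 0 0 1]

T = [-5/13 -12/13 0; -3/2 -1 0; 0 0 1]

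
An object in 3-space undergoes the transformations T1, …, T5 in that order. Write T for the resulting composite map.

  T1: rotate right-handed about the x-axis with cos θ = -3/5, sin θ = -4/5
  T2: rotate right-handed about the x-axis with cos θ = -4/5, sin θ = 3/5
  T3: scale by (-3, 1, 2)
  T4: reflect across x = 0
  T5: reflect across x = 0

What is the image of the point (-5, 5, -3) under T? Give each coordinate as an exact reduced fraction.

T1 rotate right-handed about the x-axis with cos θ = -3/5, sin θ = -4/5: (-5, 5, -3) → (-5, -27/5, -11/5)
T2 rotate right-handed about the x-axis with cos θ = -4/5, sin θ = 3/5: (-5, -27/5, -11/5) → (-5, 141/25, -37/25)
T3 scale by (-3, 1, 2): (-5, 141/25, -37/25) → (15, 141/25, -74/25)
T4 reflect across x = 0: (15, 141/25, -74/25) → (-15, 141/25, -74/25)
T5 reflect across x = 0: (-15, 141/25, -74/25) → (15, 141/25, -74/25)

T(p) = (15, 141/25, -74/25)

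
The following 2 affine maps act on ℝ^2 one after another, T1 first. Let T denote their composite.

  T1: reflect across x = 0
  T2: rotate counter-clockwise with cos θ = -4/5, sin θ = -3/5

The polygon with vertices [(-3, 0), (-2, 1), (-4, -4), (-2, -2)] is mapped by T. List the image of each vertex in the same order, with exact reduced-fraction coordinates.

T1 reflect across x = 0: (-3, 0) → (3, 0); (-2, 1) → (2, 1); (-4, -4) → (4, -4); (-2, -2) → (2, -2)
T2 rotate counter-clockwise with cos θ = -4/5, sin θ = -3/5: (3, 0) → (-12/5, -9/5); (2, 1) → (-1, -2); (4, -4) → (-28/5, 4/5); (2, -2) → (-14/5, 2/5)

image vertices: (-12/5, -9/5), (-1, -2), (-28/5, 4/5), (-14/5, 2/5)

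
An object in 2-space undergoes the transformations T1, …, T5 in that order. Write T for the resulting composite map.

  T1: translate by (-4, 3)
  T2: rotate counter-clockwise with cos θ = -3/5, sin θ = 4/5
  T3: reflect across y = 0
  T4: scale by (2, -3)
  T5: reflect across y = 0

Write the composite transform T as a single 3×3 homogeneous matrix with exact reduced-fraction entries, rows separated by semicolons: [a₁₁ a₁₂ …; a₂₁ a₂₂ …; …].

T1 = [1 0 -4; 0 1 3; 0 0 1]
T2·T1 = [-3/5 -4/5 0; 4/5 -3/5 -5; 0 0 1]
T3·…·T1 = [-3/5 -4/5 0; -4/5 3/5 5; 0 0 1]
T4·…·T1 = [-6/5 -8/5 0; 12/5 -9/5 -15; 0 0 1]
T5·…·T1 = [-6/5 -8/5 0; -12/5 9/5 15; 0 0 1]

T = [-6/5 -8/5 0; -12/5 9/5 15; 0 0 1]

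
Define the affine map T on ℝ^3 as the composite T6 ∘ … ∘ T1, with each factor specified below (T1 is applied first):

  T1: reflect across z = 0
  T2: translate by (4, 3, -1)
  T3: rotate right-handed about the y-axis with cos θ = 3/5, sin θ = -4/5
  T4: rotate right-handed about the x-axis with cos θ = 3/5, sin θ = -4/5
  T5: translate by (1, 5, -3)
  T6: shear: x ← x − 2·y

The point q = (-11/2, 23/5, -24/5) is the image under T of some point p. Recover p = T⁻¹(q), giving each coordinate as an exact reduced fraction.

p = (-7/2, -9/5, 2)

T1 = [1 0 0 0; 0 1 0 0; 0 0 -1 0; 0 0 0 1]
T2·T1 = [1 0 0 4; 0 1 0 3; 0 0 -1 -1; 0 0 0 1]
T3·…·T1 = [3/5 0 4/5 16/5; 0 1 0 3; 4/5 0 -3/5 13/5; 0 0 0 1]
T4·…·T1 = [3/5 0 4/5 16/5; 16/25 3/5 -12/25 97/25; 12/25 -4/5 -9/25 -21/25; 0 0 0 1]
T5·…·T1 = [3/5 0 4/5 21/5; 16/25 3/5 -12/25 222/25; 12/25 -4/5 -9/25 -96/25; 0 0 0 1]
T6·…·T1 = [-17/25 -6/5 44/25 -339/25; 16/25 3/5 -12/25 222/25; 12/25 -4/5 -9/25 -96/25; 0 0 0 1]
det M = -1; M⁻¹ = [3/5 46/25 12/25 -159/25; 0 3/5 -4/5 -42/5; 4/5 28/25 -9/25 -12/25; 0 0 0 1]
M⁻¹ · (-11/2, 23/5, -24/5)ᵀ = (-7/2, -9/5, 2)ᵀ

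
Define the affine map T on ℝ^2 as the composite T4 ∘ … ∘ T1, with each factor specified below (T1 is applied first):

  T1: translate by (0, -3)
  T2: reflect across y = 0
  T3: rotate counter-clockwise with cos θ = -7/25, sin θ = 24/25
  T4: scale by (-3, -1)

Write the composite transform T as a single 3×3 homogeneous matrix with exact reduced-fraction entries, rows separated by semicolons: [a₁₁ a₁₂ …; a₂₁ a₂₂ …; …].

T = [21/25 -72/25 216/25; -24/25 -7/25 21/25; 0 0 1]

T1 = [1 0 0; 0 1 -3; 0 0 1]
T2·T1 = [1 0 0; 0 -1 3; 0 0 1]
T3·…·T1 = [-7/25 24/25 -72/25; 24/25 7/25 -21/25; 0 0 1]
T4·…·T1 = [21/25 -72/25 216/25; -24/25 -7/25 21/25; 0 0 1]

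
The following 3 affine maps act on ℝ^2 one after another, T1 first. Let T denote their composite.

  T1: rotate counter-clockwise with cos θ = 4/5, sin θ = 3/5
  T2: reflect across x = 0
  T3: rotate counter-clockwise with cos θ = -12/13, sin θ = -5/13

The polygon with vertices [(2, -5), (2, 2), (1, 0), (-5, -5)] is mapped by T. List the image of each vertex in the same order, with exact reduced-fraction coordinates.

T1 rotate counter-clockwise with cos θ = 4/5, sin θ = 3/5: (2, -5) → (23/5, -14/5); (2, 2) → (2/5, 14/5); (1, 0) → (4/5, 3/5); (-5, -5) → (-1, -7)
T2 reflect across x = 0: (23/5, -14/5) → (-23/5, -14/5); (2/5, 14/5) → (-2/5, 14/5); (4/5, 3/5) → (-4/5, 3/5); (-1, -7) → (1, -7)
T3 rotate counter-clockwise with cos θ = -12/13, sin θ = -5/13: (-23/5, -14/5) → (206/65, 283/65); (-2/5, 14/5) → (94/65, -158/65); (-4/5, 3/5) → (63/65, -16/65); (1, -7) → (-47/13, 79/13)

image vertices: (206/65, 283/65), (94/65, -158/65), (63/65, -16/65), (-47/13, 79/13)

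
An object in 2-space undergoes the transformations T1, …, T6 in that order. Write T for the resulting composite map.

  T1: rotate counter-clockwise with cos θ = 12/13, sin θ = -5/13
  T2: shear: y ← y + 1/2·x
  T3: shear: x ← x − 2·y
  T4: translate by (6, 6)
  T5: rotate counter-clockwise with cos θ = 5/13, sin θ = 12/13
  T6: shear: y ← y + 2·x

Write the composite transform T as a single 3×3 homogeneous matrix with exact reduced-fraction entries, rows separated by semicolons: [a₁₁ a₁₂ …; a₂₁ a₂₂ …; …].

T1 = [12/13 5/13 0; -5/13 12/13 0; 0 0 1]
T2·T1 = [12/13 5/13 0; 1/13 29/26 0; 0 0 1]
T3·…·T1 = [10/13 -24/13 0; 1/13 29/26 0; 0 0 1]
T4·…·T1 = [10/13 -24/13 6; 1/13 29/26 6; 0 0 1]
T5·…·T1 = [38/169 -294/169 -42/13; 125/169 -431/338 102/13; 0 0 1]
T6·…·T1 = [38/169 -294/169 -42/13; 201/169 -1607/338 18/13; 0 0 1]

T = [38/169 -294/169 -42/13; 201/169 -1607/338 18/13; 0 0 1]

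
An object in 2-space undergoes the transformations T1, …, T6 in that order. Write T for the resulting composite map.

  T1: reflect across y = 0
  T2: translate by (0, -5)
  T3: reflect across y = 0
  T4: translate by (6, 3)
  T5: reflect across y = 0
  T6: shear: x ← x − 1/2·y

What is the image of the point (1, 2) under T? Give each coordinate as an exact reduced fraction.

T(p) = (12, -10)

T1 reflect across y = 0: (1, 2) → (1, -2)
T2 translate by (0, -5): (1, -2) → (1, -7)
T3 reflect across y = 0: (1, -7) → (1, 7)
T4 translate by (6, 3): (1, 7) → (7, 10)
T5 reflect across y = 0: (7, 10) → (7, -10)
T6 shear: x ← x − 1/2·y: (7, -10) → (12, -10)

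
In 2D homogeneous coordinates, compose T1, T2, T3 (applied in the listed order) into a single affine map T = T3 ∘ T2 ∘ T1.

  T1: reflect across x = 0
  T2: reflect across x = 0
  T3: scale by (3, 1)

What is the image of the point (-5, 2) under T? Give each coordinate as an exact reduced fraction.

T1 reflect across x = 0: (-5, 2) → (5, 2)
T2 reflect across x = 0: (5, 2) → (-5, 2)
T3 scale by (3, 1): (-5, 2) → (-15, 2)

T(p) = (-15, 2)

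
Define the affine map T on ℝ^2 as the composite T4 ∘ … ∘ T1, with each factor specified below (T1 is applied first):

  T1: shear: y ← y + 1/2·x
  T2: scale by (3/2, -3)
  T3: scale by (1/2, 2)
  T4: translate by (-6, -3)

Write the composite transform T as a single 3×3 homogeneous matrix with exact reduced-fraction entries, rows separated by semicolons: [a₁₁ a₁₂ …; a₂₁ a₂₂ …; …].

T1 = [1 0 0; 1/2 1 0; 0 0 1]
T2·T1 = [3/2 0 0; -3/2 -3 0; 0 0 1]
T3·…·T1 = [3/4 0 0; -3 -6 0; 0 0 1]
T4·…·T1 = [3/4 0 -6; -3 -6 -3; 0 0 1]

T = [3/4 0 -6; -3 -6 -3; 0 0 1]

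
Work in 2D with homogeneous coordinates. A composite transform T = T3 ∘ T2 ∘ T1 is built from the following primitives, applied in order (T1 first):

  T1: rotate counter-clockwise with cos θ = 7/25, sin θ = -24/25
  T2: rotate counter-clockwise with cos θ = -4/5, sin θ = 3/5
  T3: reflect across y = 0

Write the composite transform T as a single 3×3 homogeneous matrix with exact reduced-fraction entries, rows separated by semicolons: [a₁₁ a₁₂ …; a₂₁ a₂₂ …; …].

T = [44/125 -117/125 0; -117/125 -44/125 0; 0 0 1]

T1 = [7/25 24/25 0; -24/25 7/25 0; 0 0 1]
T2·T1 = [44/125 -117/125 0; 117/125 44/125 0; 0 0 1]
T3·…·T1 = [44/125 -117/125 0; -117/125 -44/125 0; 0 0 1]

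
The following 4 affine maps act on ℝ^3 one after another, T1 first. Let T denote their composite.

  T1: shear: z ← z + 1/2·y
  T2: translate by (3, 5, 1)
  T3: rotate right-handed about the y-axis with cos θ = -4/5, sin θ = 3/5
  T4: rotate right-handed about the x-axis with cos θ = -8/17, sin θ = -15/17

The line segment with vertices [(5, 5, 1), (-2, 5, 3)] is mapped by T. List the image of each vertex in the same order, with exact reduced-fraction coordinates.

T1 shear: z ← z + 1/2·y: (5, 5, 1) → (5, 5, 7/2); (-2, 5, 3) → (-2, 5, 11/2)
T2 translate by (3, 5, 1): (5, 5, 7/2) → (8, 10, 9/2); (-2, 5, 11/2) → (1, 10, 13/2)
T3 rotate right-handed about the y-axis with cos θ = -4/5, sin θ = 3/5: (8, 10, 9/2) → (-37/10, 10, -42/5); (1, 10, 13/2) → (31/10, 10, -29/5)
T4 rotate right-handed about the x-axis with cos θ = -8/17, sin θ = -15/17: (-37/10, 10, -42/5) → (-37/10, -206/17, -414/85); (31/10, 10, -29/5) → (31/10, -167/17, -518/85)

image vertices: (-37/10, -206/17, -414/85), (31/10, -167/17, -518/85)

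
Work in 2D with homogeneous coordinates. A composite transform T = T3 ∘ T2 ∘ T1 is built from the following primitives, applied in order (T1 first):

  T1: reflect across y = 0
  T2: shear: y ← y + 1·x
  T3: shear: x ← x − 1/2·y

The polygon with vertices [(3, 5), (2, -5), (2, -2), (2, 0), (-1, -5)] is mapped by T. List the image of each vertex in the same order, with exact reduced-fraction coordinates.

T1 reflect across y = 0: (3, 5) → (3, -5); (2, -5) → (2, 5); (2, -2) → (2, 2); (2, 0) → (2, 0); (-1, -5) → (-1, 5)
T2 shear: y ← y + 1·x: (3, -5) → (3, -2); (2, 5) → (2, 7); (2, 2) → (2, 4); (2, 0) → (2, 2); (-1, 5) → (-1, 4)
T3 shear: x ← x − 1/2·y: (3, -2) → (4, -2); (2, 7) → (-3/2, 7); (2, 4) → (0, 4); (2, 2) → (1, 2); (-1, 4) → (-3, 4)

image vertices: (4, -2), (-3/2, 7), (0, 4), (1, 2), (-3, 4)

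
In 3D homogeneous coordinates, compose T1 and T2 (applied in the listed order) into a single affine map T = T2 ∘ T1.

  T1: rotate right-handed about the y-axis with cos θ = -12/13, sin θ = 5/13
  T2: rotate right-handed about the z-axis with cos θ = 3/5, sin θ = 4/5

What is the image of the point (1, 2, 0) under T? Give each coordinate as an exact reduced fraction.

T(p) = (-28/13, 6/13, -5/13)

T1 rotate right-handed about the y-axis with cos θ = -12/13, sin θ = 5/13: (1, 2, 0) → (-12/13, 2, -5/13)
T2 rotate right-handed about the z-axis with cos θ = 3/5, sin θ = 4/5: (-12/13, 2, -5/13) → (-28/13, 6/13, -5/13)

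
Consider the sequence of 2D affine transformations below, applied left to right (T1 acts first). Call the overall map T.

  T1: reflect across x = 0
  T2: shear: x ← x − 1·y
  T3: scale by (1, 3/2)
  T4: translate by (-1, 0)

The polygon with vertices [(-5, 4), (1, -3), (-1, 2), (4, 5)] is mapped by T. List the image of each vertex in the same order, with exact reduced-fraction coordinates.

T1 reflect across x = 0: (-5, 4) → (5, 4); (1, -3) → (-1, -3); (-1, 2) → (1, 2); (4, 5) → (-4, 5)
T2 shear: x ← x − 1·y: (5, 4) → (1, 4); (-1, -3) → (2, -3); (1, 2) → (-1, 2); (-4, 5) → (-9, 5)
T3 scale by (1, 3/2): (1, 4) → (1, 6); (2, -3) → (2, -9/2); (-1, 2) → (-1, 3); (-9, 5) → (-9, 15/2)
T4 translate by (-1, 0): (1, 6) → (0, 6); (2, -9/2) → (1, -9/2); (-1, 3) → (-2, 3); (-9, 15/2) → (-10, 15/2)

image vertices: (0, 6), (1, -9/2), (-2, 3), (-10, 15/2)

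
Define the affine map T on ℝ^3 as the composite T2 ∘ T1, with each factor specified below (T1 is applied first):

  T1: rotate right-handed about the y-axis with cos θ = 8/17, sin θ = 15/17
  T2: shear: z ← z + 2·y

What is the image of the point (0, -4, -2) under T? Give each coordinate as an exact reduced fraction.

T(p) = (-30/17, -4, -152/17)

T1 rotate right-handed about the y-axis with cos θ = 8/17, sin θ = 15/17: (0, -4, -2) → (-30/17, -4, -16/17)
T2 shear: z ← z + 2·y: (-30/17, -4, -16/17) → (-30/17, -4, -152/17)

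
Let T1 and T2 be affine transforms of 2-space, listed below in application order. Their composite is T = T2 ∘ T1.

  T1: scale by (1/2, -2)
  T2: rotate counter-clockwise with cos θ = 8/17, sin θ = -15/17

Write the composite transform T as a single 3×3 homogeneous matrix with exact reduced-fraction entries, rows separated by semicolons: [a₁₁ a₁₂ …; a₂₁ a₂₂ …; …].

T = [4/17 -30/17 0; -15/34 -16/17 0; 0 0 1]

T1 = [1/2 0 0; 0 -2 0; 0 0 1]
T2·T1 = [4/17 -30/17 0; -15/34 -16/17 0; 0 0 1]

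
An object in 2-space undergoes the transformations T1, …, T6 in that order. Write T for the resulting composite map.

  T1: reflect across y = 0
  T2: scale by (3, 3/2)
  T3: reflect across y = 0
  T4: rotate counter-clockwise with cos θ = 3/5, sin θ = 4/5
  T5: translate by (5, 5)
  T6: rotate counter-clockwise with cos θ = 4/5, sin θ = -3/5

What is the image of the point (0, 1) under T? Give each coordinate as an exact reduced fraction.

T1 reflect across y = 0: (0, 1) → (0, -1)
T2 scale by (3, 3/2): (0, -1) → (0, -3/2)
T3 reflect across y = 0: (0, -3/2) → (0, 3/2)
T4 rotate counter-clockwise with cos θ = 3/5, sin θ = 4/5: (0, 3/2) → (-6/5, 9/10)
T5 translate by (5, 5): (-6/5, 9/10) → (19/5, 59/10)
T6 rotate counter-clockwise with cos θ = 4/5, sin θ = -3/5: (19/5, 59/10) → (329/50, 61/25)

T(p) = (329/50, 61/25)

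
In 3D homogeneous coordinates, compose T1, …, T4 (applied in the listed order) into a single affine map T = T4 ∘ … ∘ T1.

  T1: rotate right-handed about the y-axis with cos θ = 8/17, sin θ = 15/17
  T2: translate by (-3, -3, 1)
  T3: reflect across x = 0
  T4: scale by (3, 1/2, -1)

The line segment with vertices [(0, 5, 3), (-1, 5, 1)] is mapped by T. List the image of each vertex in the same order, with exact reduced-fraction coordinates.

T1 rotate right-handed about the y-axis with cos θ = 8/17, sin θ = 15/17: (0, 5, 3) → (45/17, 5, 24/17); (-1, 5, 1) → (7/17, 5, 23/17)
T2 translate by (-3, -3, 1): (45/17, 5, 24/17) → (-6/17, 2, 41/17); (7/17, 5, 23/17) → (-44/17, 2, 40/17)
T3 reflect across x = 0: (-6/17, 2, 41/17) → (6/17, 2, 41/17); (-44/17, 2, 40/17) → (44/17, 2, 40/17)
T4 scale by (3, 1/2, -1): (6/17, 2, 41/17) → (18/17, 1, -41/17); (44/17, 2, 40/17) → (132/17, 1, -40/17)

image vertices: (18/17, 1, -41/17), (132/17, 1, -40/17)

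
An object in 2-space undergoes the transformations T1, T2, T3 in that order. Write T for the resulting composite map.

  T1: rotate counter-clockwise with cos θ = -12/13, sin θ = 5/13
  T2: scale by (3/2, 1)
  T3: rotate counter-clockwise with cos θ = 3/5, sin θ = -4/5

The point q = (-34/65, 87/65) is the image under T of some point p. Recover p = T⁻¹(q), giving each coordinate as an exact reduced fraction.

T1 = [-12/13 -5/13 0; 5/13 -12/13 0; 0 0 1]
T2·T1 = [-18/13 -15/26 0; 5/13 -12/13 0; 0 0 1]
T3·…·T1 = [-34/65 -141/130 0; 87/65 -6/65 0; 0 0 1]
det M = 3/2; M⁻¹ = [-4/65 47/65 0; -58/65 -68/195 0; 0 0 1]
M⁻¹ · (-34/65, 87/65)ᵀ = (1, 0)ᵀ

p = (1, 0)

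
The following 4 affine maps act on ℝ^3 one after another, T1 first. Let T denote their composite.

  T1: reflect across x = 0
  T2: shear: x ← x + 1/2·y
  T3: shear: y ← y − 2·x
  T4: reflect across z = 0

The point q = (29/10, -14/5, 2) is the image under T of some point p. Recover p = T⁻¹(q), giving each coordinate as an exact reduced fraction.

p = (-7/5, 3, -2)

T1 = [-1 0 0 0; 0 1 0 0; 0 0 1 0; 0 0 0 1]
T2·T1 = [-1 1/2 0 0; 0 1 0 0; 0 0 1 0; 0 0 0 1]
T3·…·T1 = [-1 1/2 0 0; 2 0 0 0; 0 0 1 0; 0 0 0 1]
T4·…·T1 = [-1 1/2 0 0; 2 0 0 0; 0 0 -1 0; 0 0 0 1]
det M = 1; M⁻¹ = [0 1/2 0 0; 2 1 0 0; 0 0 -1 0; 0 0 0 1]
M⁻¹ · (29/10, -14/5, 2)ᵀ = (-7/5, 3, -2)ᵀ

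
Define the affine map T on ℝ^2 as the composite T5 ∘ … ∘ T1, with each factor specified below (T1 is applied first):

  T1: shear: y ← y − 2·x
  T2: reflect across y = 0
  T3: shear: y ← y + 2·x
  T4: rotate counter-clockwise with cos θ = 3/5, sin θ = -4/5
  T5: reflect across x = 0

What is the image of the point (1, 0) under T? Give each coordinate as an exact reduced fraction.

T(p) = (-19/5, 8/5)

T1 shear: y ← y − 2·x: (1, 0) → (1, -2)
T2 reflect across y = 0: (1, -2) → (1, 2)
T3 shear: y ← y + 2·x: (1, 2) → (1, 4)
T4 rotate counter-clockwise with cos θ = 3/5, sin θ = -4/5: (1, 4) → (19/5, 8/5)
T5 reflect across x = 0: (19/5, 8/5) → (-19/5, 8/5)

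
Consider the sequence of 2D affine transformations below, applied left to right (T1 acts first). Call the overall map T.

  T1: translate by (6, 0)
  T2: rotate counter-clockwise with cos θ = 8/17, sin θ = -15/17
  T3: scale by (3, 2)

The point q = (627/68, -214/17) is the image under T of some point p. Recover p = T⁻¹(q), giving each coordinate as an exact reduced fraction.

p = (1, -1/4)

T1 = [1 0 6; 0 1 0; 0 0 1]
T2·T1 = [8/17 15/17 48/17; -15/17 8/17 -90/17; 0 0 1]
T3·…·T1 = [24/17 45/17 144/17; -30/17 16/17 -180/17; 0 0 1]
det M = 6; M⁻¹ = [8/51 -15/34 -6; 5/17 4/17 0; 0 0 1]
M⁻¹ · (627/68, -214/17)ᵀ = (1, -1/4)ᵀ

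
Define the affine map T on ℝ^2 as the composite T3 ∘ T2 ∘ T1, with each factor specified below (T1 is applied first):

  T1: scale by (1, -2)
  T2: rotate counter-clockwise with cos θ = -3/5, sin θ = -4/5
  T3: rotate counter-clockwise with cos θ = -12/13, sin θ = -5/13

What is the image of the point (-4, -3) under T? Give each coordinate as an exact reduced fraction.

T(p) = (-34/5, -12/5)

T1 scale by (1, -2): (-4, -3) → (-4, 6)
T2 rotate counter-clockwise with cos θ = -3/5, sin θ = -4/5: (-4, 6) → (36/5, -2/5)
T3 rotate counter-clockwise with cos θ = -12/13, sin θ = -5/13: (36/5, -2/5) → (-34/5, -12/5)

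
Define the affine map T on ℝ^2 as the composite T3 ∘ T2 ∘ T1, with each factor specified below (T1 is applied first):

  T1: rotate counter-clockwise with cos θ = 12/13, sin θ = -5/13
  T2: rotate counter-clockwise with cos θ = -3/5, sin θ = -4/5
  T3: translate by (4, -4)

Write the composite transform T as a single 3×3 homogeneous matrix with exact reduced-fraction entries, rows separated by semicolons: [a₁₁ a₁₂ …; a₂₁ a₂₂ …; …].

T1 = [12/13 5/13 0; -5/13 12/13 0; 0 0 1]
T2·T1 = [-56/65 33/65 0; -33/65 -56/65 0; 0 0 1]
T3·…·T1 = [-56/65 33/65 4; -33/65 -56/65 -4; 0 0 1]

T = [-56/65 33/65 4; -33/65 -56/65 -4; 0 0 1]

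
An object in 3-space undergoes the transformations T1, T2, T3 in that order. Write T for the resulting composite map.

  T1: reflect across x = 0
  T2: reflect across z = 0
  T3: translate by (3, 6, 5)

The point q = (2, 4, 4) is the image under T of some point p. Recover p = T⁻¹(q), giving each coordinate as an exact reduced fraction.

p = (1, -2, 1)

T1 = [-1 0 0 0; 0 1 0 0; 0 0 1 0; 0 0 0 1]
T2·T1 = [-1 0 0 0; 0 1 0 0; 0 0 -1 0; 0 0 0 1]
T3·…·T1 = [-1 0 0 3; 0 1 0 6; 0 0 -1 5; 0 0 0 1]
det M = 1; M⁻¹ = [-1 0 0 3; 0 1 0 -6; 0 0 -1 5; 0 0 0 1]
M⁻¹ · (2, 4, 4)ᵀ = (1, -2, 1)ᵀ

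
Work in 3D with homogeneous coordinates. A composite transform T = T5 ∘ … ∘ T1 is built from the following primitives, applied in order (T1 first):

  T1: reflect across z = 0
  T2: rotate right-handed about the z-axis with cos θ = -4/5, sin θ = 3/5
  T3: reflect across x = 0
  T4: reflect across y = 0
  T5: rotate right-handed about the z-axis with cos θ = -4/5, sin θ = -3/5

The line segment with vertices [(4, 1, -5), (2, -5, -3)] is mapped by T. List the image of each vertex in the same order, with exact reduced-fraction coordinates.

T1 reflect across z = 0: (4, 1, -5) → (4, 1, 5); (2, -5, -3) → (2, -5, 3)
T2 rotate right-handed about the z-axis with cos θ = -4/5, sin θ = 3/5: (4, 1, 5) → (-19/5, 8/5, 5); (2, -5, 3) → (7/5, 26/5, 3)
T3 reflect across x = 0: (-19/5, 8/5, 5) → (19/5, 8/5, 5); (7/5, 26/5, 3) → (-7/5, 26/5, 3)
T4 reflect across y = 0: (19/5, 8/5, 5) → (19/5, -8/5, 5); (-7/5, 26/5, 3) → (-7/5, -26/5, 3)
T5 rotate right-handed about the z-axis with cos θ = -4/5, sin θ = -3/5: (19/5, -8/5, 5) → (-4, -1, 5); (-7/5, -26/5, 3) → (-2, 5, 3)

image vertices: (-4, -1, 5), (-2, 5, 3)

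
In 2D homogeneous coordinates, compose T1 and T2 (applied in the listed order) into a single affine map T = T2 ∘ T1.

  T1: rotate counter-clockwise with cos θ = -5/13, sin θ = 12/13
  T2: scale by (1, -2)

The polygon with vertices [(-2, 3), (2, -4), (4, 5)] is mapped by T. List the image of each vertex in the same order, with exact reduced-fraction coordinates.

T1 rotate counter-clockwise with cos θ = -5/13, sin θ = 12/13: (-2, 3) → (-2, -3); (2, -4) → (38/13, 44/13); (4, 5) → (-80/13, 23/13)
T2 scale by (1, -2): (-2, -3) → (-2, 6); (38/13, 44/13) → (38/13, -88/13); (-80/13, 23/13) → (-80/13, -46/13)

image vertices: (-2, 6), (38/13, -88/13), (-80/13, -46/13)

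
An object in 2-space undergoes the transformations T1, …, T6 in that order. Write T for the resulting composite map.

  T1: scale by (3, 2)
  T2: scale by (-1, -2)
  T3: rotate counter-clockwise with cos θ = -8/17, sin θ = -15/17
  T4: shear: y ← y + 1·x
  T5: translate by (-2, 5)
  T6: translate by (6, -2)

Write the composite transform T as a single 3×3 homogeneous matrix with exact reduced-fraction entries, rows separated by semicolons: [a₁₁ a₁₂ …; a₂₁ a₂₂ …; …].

T = [24/17 -60/17 4; 69/17 -28/17 3; 0 0 1]

T1 = [3 0 0; 0 2 0; 0 0 1]
T2·T1 = [-3 0 0; 0 -4 0; 0 0 1]
T3·…·T1 = [24/17 -60/17 0; 45/17 32/17 0; 0 0 1]
T4·…·T1 = [24/17 -60/17 0; 69/17 -28/17 0; 0 0 1]
T5·…·T1 = [24/17 -60/17 -2; 69/17 -28/17 5; 0 0 1]
T6·…·T1 = [24/17 -60/17 4; 69/17 -28/17 3; 0 0 1]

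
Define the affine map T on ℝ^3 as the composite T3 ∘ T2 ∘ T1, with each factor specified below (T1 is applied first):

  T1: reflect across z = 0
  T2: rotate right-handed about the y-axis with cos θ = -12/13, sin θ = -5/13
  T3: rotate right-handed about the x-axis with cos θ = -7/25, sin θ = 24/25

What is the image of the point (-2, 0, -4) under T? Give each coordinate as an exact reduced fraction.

T1 reflect across z = 0: (-2, 0, -4) → (-2, 0, 4)
T2 rotate right-handed about the y-axis with cos θ = -12/13, sin θ = -5/13: (-2, 0, 4) → (4/13, 0, -58/13)
T3 rotate right-handed about the x-axis with cos θ = -7/25, sin θ = 24/25: (4/13, 0, -58/13) → (4/13, 1392/325, 406/325)

T(p) = (4/13, 1392/325, 406/325)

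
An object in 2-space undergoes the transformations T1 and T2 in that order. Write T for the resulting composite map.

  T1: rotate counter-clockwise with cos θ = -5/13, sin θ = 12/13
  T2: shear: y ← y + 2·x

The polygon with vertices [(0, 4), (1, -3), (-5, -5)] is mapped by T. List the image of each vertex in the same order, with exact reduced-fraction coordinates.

image vertices: (-48/13, -116/13), (31/13, 89/13), (85/13, 135/13)

T1 rotate counter-clockwise with cos θ = -5/13, sin θ = 12/13: (0, 4) → (-48/13, -20/13); (1, -3) → (31/13, 27/13); (-5, -5) → (85/13, -35/13)
T2 shear: y ← y + 2·x: (-48/13, -20/13) → (-48/13, -116/13); (31/13, 27/13) → (31/13, 89/13); (85/13, -35/13) → (85/13, 135/13)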